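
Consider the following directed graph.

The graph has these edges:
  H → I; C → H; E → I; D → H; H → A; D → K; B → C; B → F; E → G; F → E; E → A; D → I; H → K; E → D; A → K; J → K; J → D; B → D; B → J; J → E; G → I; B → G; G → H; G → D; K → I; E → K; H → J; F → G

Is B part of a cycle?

B lies on a cycle iff there is a path from B back to itself.
Exploring from B, it never reaches itself; equivalently, its strongly connected component is a singleton.

No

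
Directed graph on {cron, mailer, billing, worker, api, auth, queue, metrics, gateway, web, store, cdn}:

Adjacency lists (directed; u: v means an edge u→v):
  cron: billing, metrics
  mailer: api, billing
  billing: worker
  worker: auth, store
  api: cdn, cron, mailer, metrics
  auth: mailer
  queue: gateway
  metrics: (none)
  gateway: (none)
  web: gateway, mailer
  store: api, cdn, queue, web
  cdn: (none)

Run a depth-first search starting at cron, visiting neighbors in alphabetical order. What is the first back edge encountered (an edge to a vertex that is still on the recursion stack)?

DFS from cron (visiting neighbors in alphabetical order); mark gray on enter, black on exit:
cron gray
  billing gray
    worker gray
      auth gray
        mailer gray
          api gray
            cdn gray
            cdn black
            api→cron: cron is gray → back edge
First back edge: api → cron.

api→cron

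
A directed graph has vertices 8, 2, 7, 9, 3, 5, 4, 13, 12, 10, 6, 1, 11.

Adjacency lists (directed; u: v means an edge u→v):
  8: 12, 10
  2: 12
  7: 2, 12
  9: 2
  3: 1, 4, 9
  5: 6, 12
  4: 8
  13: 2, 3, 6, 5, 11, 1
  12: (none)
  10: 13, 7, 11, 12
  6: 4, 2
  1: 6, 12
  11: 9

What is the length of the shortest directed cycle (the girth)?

5

For each vertex v, BFS finds the shortest path from v back to v.
The shortest such closed walk is 10 → 13 → 6 → 4 → 8 → 10, length 5.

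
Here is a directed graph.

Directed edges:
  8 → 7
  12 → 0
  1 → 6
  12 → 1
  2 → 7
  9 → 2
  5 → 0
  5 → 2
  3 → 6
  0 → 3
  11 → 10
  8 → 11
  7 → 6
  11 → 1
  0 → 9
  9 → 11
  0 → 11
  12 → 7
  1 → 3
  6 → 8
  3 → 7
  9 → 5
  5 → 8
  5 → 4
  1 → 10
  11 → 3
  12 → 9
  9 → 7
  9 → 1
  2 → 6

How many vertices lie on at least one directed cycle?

9

A vertex is on a directed cycle iff it belongs to a strongly connected component of size ≥ 2 (or has a self-loop).
The vertices on cycles are {0, 1, 3, 5, 6, 7, 8, 9, 11} — 9 in total.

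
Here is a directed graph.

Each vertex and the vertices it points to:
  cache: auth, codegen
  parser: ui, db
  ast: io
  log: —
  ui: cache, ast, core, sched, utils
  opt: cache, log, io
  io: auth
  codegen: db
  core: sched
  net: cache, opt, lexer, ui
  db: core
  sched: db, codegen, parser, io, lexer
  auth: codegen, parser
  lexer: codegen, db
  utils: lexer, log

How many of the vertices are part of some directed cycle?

12

A vertex is on a directed cycle iff it belongs to a strongly connected component of size ≥ 2 (or has a self-loop).
The vertices on cycles are {db, io, ui, ast, auth, core, cache, lexer, sched, utils, parser, codegen} — 12 in total.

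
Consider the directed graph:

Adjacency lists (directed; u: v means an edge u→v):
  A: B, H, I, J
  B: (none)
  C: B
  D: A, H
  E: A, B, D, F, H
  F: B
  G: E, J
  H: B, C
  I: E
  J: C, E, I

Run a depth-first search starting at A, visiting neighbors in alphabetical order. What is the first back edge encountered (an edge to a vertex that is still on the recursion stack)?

E→A

DFS from A (visiting neighbors in alphabetical order); mark gray on enter, black on exit:
A gray
  B gray
  B black
  H gray
    H→B: B black — skip
    C gray
      C→B: B black — skip
    C black
  H black
  I gray
    E gray
      E→A: A is gray → back edge
First back edge: E → A.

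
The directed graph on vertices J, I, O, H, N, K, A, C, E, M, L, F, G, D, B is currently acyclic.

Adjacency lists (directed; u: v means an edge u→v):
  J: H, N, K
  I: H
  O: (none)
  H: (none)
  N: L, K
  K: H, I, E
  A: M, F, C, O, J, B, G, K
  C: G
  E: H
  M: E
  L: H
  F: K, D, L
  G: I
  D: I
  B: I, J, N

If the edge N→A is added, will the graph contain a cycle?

Yes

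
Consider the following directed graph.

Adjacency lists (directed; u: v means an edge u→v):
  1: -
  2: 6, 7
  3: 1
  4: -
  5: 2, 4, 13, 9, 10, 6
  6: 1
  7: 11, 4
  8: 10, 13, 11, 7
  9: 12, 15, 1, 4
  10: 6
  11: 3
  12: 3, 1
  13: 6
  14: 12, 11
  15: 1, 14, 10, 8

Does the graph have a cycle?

No

DFS with white/gray/black marking, starting from 2:
2 gray
  6 gray
    1 gray
    1 black
  6 black
  7 gray
    11 gray
      3 gray
        3→1: 1 black — skip
      3 black
    11 black
    4 gray
    4 black
  7 black
2 black
5 gray
  5→2: 2 black — skip
  5→4: 4 black — skip
  13 gray
    13→6: 6 black — skip
  13 black
  9 gray
    12 gray
      12→3: 3 black — skip
      12→1: 1 black — skip
    12 black
    15 gray
      15→1: 1 black — skip
      14 gray
        14→12: 12 black — skip
        14→11: 11 black — skip
      14 black
      10 gray
        10→6: 6 black — skip
      10 black
      8 gray
        8→10: 10 black — skip
        8→13: 13 black — skip
        8→11: 11 black — skip
        8→7: 7 black — skip
      8 black
    15 black
    9→1: 1 black — skip
    9→4: 4 black — skip
  9 black
  5→10: 10 black — skip
  5→6: 6 black — skip
5 black
Every edge goes to a white or black vertex — no back edge, so the graph is acyclic.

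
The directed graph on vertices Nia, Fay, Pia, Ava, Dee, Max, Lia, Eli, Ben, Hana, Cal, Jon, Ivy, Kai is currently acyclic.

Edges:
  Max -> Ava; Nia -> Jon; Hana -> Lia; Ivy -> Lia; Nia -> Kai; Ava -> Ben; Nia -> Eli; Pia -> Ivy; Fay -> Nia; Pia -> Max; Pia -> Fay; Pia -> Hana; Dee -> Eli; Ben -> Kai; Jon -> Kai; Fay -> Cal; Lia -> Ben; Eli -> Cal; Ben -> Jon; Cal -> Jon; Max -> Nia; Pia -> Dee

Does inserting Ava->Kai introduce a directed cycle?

No

Adding Ava→Kai creates a cycle iff Kai can already reach Ava.
Explore from Kai: no path reaches Ava. The graph stays acyclic.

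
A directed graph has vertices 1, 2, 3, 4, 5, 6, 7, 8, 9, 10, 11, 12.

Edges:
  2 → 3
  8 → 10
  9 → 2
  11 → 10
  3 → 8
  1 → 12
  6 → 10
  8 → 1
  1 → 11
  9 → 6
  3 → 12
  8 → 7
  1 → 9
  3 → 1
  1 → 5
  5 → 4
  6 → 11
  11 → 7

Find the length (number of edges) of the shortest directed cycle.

4

For each vertex v, BFS finds the shortest path from v back to v.
The shortest such closed walk is 1 → 9 → 2 → 3 → 1, length 4.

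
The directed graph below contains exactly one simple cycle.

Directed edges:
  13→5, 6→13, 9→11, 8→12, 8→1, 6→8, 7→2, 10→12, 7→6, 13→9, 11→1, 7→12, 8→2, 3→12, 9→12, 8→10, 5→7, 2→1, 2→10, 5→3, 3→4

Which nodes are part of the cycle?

DFS with gray/black marking from 13:
13 gray
  5 gray
    7 gray
      2 gray
        10 gray
          12 gray
          12 black
        10 black
        1 gray
        1 black
      2 black
      7→12: 12 black — skip
      6 gray
        6→13: 13 is gray → back edge
Back edge closes the cycle 13 → 5 → 7 → 6 → 13; its vertices are {5, 6, 7, 13}.

5, 6, 7, 13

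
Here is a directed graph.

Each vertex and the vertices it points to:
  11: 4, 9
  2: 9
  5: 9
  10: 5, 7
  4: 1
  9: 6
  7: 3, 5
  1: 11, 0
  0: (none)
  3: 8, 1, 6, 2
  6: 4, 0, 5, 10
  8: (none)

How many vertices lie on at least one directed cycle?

A vertex is on a directed cycle iff it belongs to a strongly connected component of size ≥ 2 (or has a self-loop).
The vertices on cycles are {1, 2, 3, 4, 5, 6, 7, 9, 10, 11} — 10 in total.

10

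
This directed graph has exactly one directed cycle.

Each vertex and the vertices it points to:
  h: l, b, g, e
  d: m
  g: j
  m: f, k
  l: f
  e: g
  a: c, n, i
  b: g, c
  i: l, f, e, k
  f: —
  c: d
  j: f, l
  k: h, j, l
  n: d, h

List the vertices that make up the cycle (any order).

b, c, d, h, k, m

DFS with gray/black marking from h:
h gray
  l gray
    f gray
    f black
  l black
  b gray
    g gray
      j gray
        j→f: f black — skip
        j→l: l black — skip
      j black
    g black
    c gray
      d gray
        m gray
          m→f: f black — skip
          k gray
            k→h: h is gray → back edge
Back edge closes the cycle h → b → c → d → m → k → h; its vertices are {b, c, d, h, k, m}.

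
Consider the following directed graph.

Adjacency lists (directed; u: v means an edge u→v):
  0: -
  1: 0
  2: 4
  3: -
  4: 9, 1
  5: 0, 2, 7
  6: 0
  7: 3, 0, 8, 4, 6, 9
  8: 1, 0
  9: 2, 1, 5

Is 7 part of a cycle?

7 is on a cycle iff 7 can reach itself via ≥1 edge.
7 → 9 → 5 → 7 — yes.

Yes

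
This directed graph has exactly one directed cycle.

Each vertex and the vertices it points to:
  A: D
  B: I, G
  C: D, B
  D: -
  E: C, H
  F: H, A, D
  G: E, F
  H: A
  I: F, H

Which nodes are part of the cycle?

DFS with gray/black marking from B:
B gray
  I gray
    F gray
      H gray
        A gray
          D gray
          D black
        A black
      H black
      F→A: A black — skip
      F→D: D black — skip
    F black
    I→H: H black — skip
  I black
  G gray
    E gray
      C gray
        C→D: D black — skip
        C→B: B is gray → back edge
Back edge closes the cycle B → G → E → C → B; its vertices are {B, C, E, G}.

B, C, E, G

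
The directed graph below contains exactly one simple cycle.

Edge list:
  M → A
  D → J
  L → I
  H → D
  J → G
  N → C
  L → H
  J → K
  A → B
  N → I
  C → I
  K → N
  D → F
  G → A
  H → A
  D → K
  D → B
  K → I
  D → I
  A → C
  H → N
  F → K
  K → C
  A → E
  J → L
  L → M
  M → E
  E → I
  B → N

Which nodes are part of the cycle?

D, H, J, L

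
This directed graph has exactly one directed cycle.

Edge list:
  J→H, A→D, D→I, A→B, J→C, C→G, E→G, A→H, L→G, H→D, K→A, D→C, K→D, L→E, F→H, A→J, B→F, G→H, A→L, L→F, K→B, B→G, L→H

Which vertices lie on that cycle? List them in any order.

C, D, G, H

DFS with gray/black marking from D:
D gray
  I gray
  I black
  C gray
    G gray
      H gray
        H→D: D is gray → back edge
Back edge closes the cycle D → C → G → H → D; its vertices are {C, D, G, H}.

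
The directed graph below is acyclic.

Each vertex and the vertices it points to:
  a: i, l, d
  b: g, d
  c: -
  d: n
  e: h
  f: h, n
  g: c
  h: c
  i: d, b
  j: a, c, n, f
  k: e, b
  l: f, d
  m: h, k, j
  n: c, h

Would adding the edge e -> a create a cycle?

Adding e→a creates a cycle iff a can already reach e.
Explore from a: no path reaches e. The graph stays acyclic.

No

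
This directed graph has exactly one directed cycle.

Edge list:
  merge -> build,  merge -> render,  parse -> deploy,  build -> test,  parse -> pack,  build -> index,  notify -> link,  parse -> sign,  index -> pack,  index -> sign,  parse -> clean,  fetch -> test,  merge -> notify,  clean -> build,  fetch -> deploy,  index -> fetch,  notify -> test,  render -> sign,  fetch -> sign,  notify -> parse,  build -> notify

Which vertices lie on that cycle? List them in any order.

DFS with gray/black marking from build:
build gray
  notify gray
    link gray
    link black
    parse gray
      pack gray
      pack black
      clean gray
        clean→build: build is gray → back edge
Back edge closes the cycle build → notify → parse → clean → build; its vertices are {build, clean, parse, notify}.

build, clean, parse, notify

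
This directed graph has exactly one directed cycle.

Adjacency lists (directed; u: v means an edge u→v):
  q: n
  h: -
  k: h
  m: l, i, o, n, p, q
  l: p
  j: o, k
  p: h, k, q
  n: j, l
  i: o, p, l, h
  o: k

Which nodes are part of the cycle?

DFS with gray/black marking from q:
q gray
  n gray
    j gray
      o gray
        k gray
          h gray
          h black
        k black
      o black
      j→k: k black — skip
    j black
    l gray
      p gray
        p→h: h black — skip
        p→k: k black — skip
        p→q: q is gray → back edge
Back edge closes the cycle q → n → l → p → q; its vertices are {l, n, p, q}.

l, n, p, q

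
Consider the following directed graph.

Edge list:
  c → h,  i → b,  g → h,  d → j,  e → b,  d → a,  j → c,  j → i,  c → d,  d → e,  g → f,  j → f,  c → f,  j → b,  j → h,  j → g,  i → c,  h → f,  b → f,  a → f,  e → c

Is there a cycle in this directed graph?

Yes

DFS with white/gray/black marking, starting from b:
b gray
  f gray
  f black
b black
i gray
  i→b: b black — skip
  c gray
    c→f: f black — skip
    d gray
      e gray
        e→b: b black — skip
        e→c: c is gray → back edge
Back edge found, so a cycle exists: c → d → e → c.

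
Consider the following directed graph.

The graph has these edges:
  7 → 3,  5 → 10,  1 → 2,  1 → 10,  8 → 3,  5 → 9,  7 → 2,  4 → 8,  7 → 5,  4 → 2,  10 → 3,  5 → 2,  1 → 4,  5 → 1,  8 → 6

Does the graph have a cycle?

DFS with white/gray/black marking, starting from 10:
10 gray
  3 gray
  3 black
10 black
1 gray
  4 gray
    8 gray
      8→3: 3 black — skip
      6 gray
      6 black
    8 black
    2 gray
    2 black
  4 black
  1→10: 10 black — skip
  1→2: 2 black — skip
1 black
5 gray
  5→1: 1 black — skip
  5→10: 10 black — skip
  9 gray
  9 black
  5→2: 2 black — skip
5 black
7 gray
  7→5: 5 black — skip
  7→3: 3 black — skip
  7→2: 2 black — skip
7 black
Every edge goes to a white or black vertex — no back edge, so the graph is acyclic.

No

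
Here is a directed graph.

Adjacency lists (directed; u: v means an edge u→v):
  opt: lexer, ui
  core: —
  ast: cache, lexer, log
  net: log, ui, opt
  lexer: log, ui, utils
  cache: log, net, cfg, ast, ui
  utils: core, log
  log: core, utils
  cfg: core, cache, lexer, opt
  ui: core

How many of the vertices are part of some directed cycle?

A vertex is on a directed cycle iff it belongs to a strongly connected component of size ≥ 2 (or has a self-loop).
The vertices on cycles are {ast, cfg, log, cache, utils} — 5 in total.

5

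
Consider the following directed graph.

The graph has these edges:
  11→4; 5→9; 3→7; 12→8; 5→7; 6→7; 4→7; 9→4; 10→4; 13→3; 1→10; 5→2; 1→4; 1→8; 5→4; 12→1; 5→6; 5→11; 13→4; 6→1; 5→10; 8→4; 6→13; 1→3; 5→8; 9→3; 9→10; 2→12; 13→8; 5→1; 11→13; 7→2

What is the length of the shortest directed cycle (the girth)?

5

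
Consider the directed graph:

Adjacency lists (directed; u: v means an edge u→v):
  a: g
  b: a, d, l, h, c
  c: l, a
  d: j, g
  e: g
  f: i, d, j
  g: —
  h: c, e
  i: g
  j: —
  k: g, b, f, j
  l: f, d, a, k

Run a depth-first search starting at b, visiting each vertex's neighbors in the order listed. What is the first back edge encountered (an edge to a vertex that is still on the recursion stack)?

DFS from b (visiting each vertex's neighbors in the order listed); mark gray on enter, black on exit:
b gray
  a gray
    g gray
    g black
  a black
  d gray
    j gray
    j black
    d→g: g black — skip
  d black
  l gray
    f gray
      i gray
        i→g: g black — skip
      i black
      f→d: d black — skip
      f→j: j black — skip
    f black
    l→d: d black — skip
    l→a: a black — skip
    k gray
      k→g: g black — skip
      k→b: b is gray → back edge
First back edge: k → b.

k→b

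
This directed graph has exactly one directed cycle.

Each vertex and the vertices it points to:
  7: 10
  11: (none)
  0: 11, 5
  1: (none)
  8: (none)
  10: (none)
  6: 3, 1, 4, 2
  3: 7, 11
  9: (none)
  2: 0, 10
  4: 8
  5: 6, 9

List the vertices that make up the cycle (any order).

DFS with gray/black marking from 0:
0 gray
  11 gray
  11 black
  5 gray
    6 gray
      3 gray
        7 gray
          10 gray
          10 black
        7 black
        3→11: 11 black — skip
      3 black
      1 gray
      1 black
      4 gray
        8 gray
        8 black
      4 black
      2 gray
        2→0: 0 is gray → back edge
Back edge closes the cycle 0 → 5 → 6 → 2 → 0; its vertices are {0, 2, 5, 6}.

0, 2, 5, 6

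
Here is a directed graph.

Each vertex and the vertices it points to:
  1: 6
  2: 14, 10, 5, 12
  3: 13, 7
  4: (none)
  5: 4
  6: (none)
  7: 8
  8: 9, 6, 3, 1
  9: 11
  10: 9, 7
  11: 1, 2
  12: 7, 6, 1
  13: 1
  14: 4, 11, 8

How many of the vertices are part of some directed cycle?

A vertex is on a directed cycle iff it belongs to a strongly connected component of size ≥ 2 (or has a self-loop).
The vertices on cycles are {2, 3, 7, 8, 9, 10, 11, 12, 14} — 9 in total.

9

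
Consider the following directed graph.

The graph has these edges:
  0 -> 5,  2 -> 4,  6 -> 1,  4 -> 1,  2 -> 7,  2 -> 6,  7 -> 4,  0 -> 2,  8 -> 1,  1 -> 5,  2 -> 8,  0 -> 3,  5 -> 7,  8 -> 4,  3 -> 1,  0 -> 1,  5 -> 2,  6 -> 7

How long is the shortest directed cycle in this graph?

4

For each vertex v, BFS finds the shortest path from v back to v.
The shortest such closed walk is 5 → 2 → 4 → 1 → 5, length 4.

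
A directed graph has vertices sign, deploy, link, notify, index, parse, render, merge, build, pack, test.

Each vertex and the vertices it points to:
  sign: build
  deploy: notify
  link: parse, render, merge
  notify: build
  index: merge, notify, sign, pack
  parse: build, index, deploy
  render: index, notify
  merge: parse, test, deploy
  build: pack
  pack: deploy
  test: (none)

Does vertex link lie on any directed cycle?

No

link lies on a cycle iff there is a path from link back to itself.
Exploring from link, it never reaches itself; equivalently, its strongly connected component is a singleton.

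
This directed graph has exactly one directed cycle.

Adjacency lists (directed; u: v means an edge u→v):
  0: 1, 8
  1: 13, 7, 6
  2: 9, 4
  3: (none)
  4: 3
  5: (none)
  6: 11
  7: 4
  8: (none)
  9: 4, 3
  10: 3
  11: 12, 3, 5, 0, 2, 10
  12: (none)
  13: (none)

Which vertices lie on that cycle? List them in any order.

DFS with gray/black marking from 1:
1 gray
  13 gray
  13 black
  7 gray
    4 gray
      3 gray
      3 black
    4 black
  7 black
  6 gray
    11 gray
      12 gray
      12 black
      11→3: 3 black — skip
      5 gray
      5 black
      0 gray
        0→1: 1 is gray → back edge
Back edge closes the cycle 1 → 6 → 11 → 0 → 1; its vertices are {0, 1, 6, 11}.

0, 1, 6, 11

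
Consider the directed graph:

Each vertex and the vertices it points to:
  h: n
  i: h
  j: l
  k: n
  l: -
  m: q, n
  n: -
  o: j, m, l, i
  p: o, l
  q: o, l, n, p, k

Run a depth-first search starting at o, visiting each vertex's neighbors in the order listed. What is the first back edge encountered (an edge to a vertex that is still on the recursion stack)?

DFS from o (visiting each vertex's neighbors in the order listed); mark gray on enter, black on exit:
o gray
  j gray
    l gray
    l black
  j black
  m gray
    q gray
      q→o: o is gray → back edge
First back edge: q → o.

q->o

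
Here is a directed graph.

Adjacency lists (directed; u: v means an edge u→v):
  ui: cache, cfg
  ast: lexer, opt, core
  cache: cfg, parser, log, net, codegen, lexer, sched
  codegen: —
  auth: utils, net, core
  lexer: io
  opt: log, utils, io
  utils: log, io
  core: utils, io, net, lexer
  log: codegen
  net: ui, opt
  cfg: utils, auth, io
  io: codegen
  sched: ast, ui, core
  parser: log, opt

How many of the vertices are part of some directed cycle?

A vertex is on a directed cycle iff it belongs to a strongly connected component of size ≥ 2 (or has a self-loop).
The vertices on cycles are {ui, ast, cfg, net, auth, core, cache, sched} — 8 in total.

8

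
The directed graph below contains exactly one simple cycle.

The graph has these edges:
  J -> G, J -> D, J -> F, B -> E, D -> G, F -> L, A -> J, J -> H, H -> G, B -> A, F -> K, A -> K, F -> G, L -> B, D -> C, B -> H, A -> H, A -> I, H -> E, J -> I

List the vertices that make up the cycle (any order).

A, B, F, J, L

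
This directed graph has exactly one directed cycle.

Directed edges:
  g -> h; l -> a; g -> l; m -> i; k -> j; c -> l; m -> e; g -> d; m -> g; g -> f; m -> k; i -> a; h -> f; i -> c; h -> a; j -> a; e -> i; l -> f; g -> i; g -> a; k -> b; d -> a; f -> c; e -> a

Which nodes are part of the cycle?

DFS with gray/black marking from c:
c gray
  l gray
    a gray
    a black
    f gray
      f→c: c is gray → back edge
Back edge closes the cycle c → l → f → c; its vertices are {c, f, l}.

c, f, l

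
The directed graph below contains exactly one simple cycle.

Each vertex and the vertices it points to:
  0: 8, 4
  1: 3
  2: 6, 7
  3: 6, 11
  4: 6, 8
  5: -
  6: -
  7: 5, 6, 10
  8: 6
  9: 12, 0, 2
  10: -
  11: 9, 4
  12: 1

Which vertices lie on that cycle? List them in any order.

DFS with gray/black marking from 11:
11 gray
  9 gray
    12 gray
      1 gray
        3 gray
          6 gray
          6 black
          3→11: 11 is gray → back edge
Back edge closes the cycle 11 → 9 → 12 → 1 → 3 → 11; its vertices are {1, 3, 9, 11, 12}.

1, 3, 9, 11, 12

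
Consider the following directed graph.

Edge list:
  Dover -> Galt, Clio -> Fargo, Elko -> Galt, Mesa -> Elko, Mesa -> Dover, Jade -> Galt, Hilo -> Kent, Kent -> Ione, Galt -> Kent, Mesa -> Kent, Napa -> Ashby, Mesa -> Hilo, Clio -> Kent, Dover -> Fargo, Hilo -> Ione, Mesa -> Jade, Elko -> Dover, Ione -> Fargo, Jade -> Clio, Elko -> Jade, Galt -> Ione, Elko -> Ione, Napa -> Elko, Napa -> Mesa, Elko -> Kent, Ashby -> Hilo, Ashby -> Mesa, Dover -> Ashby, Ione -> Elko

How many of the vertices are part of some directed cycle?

10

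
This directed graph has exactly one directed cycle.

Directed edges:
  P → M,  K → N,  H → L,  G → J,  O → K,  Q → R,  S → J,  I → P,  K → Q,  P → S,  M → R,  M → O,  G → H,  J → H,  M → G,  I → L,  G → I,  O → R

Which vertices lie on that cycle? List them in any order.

DFS with gray/black marking from M:
M gray
  G gray
    I gray
      L gray
      L black
      P gray
        P→M: M is gray → back edge
Back edge closes the cycle M → G → I → P → M; its vertices are {G, I, M, P}.

G, I, M, P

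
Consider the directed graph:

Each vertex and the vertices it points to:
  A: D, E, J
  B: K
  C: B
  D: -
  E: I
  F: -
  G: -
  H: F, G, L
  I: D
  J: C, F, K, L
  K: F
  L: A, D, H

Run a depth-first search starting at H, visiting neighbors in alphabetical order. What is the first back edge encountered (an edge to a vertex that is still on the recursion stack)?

DFS from H (visiting neighbors in alphabetical order); mark gray on enter, black on exit:
H gray
  F gray
  F black
  G gray
  G black
  L gray
    A gray
      D gray
      D black
      E gray
        I gray
          I→D: D black — skip
        I black
      E black
      J gray
        C gray
          B gray
            K gray
              K→F: F black — skip
            K black
          B black
        C black
        J→F: F black — skip
        J→K: K black — skip
        J→L: L is gray → back edge
First back edge: J → L.

J->L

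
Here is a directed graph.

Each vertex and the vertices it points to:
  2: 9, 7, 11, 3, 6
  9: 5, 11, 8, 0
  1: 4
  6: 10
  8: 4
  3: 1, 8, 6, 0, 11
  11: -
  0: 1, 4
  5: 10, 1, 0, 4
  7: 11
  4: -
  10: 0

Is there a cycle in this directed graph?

No

DFS with white/gray/black marking, starting from 3:
3 gray
  1 gray
    4 gray
    4 black
  1 black
  8 gray
    8→4: 4 black — skip
  8 black
  6 gray
    10 gray
      0 gray
        0→1: 1 black — skip
        0→4: 4 black — skip
      0 black
    10 black
  6 black
  3→0: 0 black — skip
  11 gray
  11 black
3 black
2 gray
  9 gray
    5 gray
      5→10: 10 black — skip
      5→1: 1 black — skip
      5→0: 0 black — skip
      5→4: 4 black — skip
    5 black
    9→11: 11 black — skip
    9→8: 8 black — skip
    9→0: 0 black — skip
  9 black
  7 gray
    7→11: 11 black — skip
  7 black
  2→11: 11 black — skip
  2→3: 3 black — skip
  2→6: 6 black — skip
2 black
Every edge goes to a white or black vertex — no back edge, so the graph is acyclic.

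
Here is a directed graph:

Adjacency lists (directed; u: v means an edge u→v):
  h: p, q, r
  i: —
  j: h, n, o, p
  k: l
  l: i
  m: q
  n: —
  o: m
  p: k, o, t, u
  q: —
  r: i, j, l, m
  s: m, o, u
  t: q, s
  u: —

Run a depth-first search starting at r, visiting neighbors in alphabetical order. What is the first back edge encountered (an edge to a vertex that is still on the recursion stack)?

h->r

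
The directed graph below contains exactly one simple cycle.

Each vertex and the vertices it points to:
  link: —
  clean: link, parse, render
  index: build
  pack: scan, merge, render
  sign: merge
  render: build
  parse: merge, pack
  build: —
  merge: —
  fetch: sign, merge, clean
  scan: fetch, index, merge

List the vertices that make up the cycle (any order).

DFS with gray/black marking from clean:
clean gray
  link gray
  link black
  parse gray
    merge gray
    merge black
    pack gray
      scan gray
        fetch gray
          sign gray
            sign→merge: merge black — skip
          sign black
          fetch→merge: merge black — skip
          fetch→clean: clean is gray → back edge
Back edge closes the cycle clean → parse → pack → scan → fetch → clean; its vertices are {pack, scan, clean, fetch, parse}.

pack, scan, clean, fetch, parse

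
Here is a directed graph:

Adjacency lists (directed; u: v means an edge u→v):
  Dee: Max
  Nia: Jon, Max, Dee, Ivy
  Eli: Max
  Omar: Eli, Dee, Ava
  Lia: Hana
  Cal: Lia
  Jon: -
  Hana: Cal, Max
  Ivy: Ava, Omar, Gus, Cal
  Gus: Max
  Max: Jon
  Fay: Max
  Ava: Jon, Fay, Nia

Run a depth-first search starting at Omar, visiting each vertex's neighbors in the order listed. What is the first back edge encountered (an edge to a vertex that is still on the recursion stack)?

Ivy->Ava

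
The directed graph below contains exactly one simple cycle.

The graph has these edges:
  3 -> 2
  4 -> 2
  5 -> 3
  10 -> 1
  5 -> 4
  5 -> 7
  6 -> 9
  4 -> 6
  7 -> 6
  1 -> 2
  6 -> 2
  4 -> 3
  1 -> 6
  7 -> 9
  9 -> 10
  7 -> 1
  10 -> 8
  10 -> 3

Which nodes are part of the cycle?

1, 6, 9, 10

DFS with gray/black marking from 9:
9 gray
  10 gray
    3 gray
      2 gray
      2 black
    3 black
    8 gray
    8 black
    1 gray
      1→2: 2 black — skip
      6 gray
        6→2: 2 black — skip
        6→9: 9 is gray → back edge
Back edge closes the cycle 9 → 10 → 1 → 6 → 9; its vertices are {1, 6, 9, 10}.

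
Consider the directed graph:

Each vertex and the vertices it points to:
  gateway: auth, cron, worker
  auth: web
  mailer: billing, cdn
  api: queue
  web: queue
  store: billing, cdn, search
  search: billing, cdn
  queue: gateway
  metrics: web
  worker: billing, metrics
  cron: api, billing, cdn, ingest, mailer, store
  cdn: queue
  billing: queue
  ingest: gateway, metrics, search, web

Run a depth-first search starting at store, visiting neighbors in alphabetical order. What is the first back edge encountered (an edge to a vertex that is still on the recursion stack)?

DFS from store (visiting neighbors in alphabetical order); mark gray on enter, black on exit:
store gray
  billing gray
    queue gray
      gateway gray
        auth gray
          web gray
            web→queue: queue is gray → back edge
First back edge: web → queue.

web→queue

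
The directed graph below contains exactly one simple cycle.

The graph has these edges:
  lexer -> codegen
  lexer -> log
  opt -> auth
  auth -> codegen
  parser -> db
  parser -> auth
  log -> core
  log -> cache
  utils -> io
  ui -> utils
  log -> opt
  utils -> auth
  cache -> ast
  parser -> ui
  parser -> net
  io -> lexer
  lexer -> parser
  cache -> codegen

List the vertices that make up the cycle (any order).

io, ui, lexer, utils, parser

DFS with gray/black marking from lexer:
lexer gray
  log gray
    core gray
    core black
    opt gray
      auth gray
        codegen gray
        codegen black
      auth black
    opt black
    cache gray
      cache→codegen: codegen black — skip
      ast gray
      ast black
    cache black
  log black
  parser gray
    ui gray
      utils gray
        utils→auth: auth black — skip
        io gray
          io→lexer: lexer is gray → back edge
Back edge closes the cycle lexer → parser → ui → utils → io → lexer; its vertices are {io, ui, lexer, utils, parser}.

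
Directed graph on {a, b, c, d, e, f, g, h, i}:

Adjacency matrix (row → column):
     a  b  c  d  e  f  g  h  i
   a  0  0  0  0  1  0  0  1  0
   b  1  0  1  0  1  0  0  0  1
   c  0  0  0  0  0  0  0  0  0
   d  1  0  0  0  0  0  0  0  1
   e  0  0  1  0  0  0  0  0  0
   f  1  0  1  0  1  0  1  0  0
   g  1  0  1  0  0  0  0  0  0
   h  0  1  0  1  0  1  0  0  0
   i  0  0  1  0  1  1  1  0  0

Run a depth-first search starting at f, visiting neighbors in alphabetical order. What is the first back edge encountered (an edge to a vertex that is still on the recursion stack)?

b→a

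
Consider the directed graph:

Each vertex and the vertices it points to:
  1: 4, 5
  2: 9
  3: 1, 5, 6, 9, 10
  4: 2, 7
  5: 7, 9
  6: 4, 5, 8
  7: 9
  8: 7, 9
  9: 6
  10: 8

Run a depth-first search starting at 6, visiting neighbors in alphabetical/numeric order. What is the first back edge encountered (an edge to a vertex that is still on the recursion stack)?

9→6

DFS from 6 (visiting neighbors in alphabetical/numeric order); mark gray on enter, black on exit:
6 gray
  4 gray
    2 gray
      9 gray
        9→6: 6 is gray → back edge
First back edge: 9 → 6.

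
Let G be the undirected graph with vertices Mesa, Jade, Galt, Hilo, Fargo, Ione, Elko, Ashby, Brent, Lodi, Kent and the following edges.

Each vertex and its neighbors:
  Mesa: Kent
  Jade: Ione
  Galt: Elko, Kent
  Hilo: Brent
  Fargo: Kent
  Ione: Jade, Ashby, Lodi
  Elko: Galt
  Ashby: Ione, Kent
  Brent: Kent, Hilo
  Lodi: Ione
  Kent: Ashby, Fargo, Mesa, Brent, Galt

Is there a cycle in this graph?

No

DFS, tracking each vertex's parent; an edge to a visited non-parent vertex closes a cycle.
Start from Lodi:
visit Lodi (parent –)
  visit Ione (parent Lodi)
    visit Jade (parent Ione)
      Jade–Ione: parent, skip
    visit Ashby (parent Ione)
      Ashby–Ione: parent, skip
      visit Kent (parent Ashby)
        Kent–Ashby: parent, skip
        visit Fargo (parent Kent)
          Fargo–Kent: parent, skip
        visit Mesa (parent Kent)
          Mesa–Kent: parent, skip
        visit Brent (parent Kent)
          Brent–Kent: parent, skip
          visit Hilo (parent Brent)
            Hilo–Brent: parent, skip
        visit Galt (parent Kent)
          visit Elko (parent Galt)
            Elko–Galt: parent, skip
          Galt–Kent: parent, skip
    Ione–Lodi: parent, skip
No non-parent visited neighbor found — the graph is a forest.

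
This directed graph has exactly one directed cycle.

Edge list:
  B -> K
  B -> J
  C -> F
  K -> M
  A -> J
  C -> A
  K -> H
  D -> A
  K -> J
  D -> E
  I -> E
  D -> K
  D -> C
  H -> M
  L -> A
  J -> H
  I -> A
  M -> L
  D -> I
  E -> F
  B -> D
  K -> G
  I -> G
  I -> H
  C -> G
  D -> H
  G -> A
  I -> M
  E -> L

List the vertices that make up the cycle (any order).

DFS with gray/black marking from J:
J gray
  H gray
    M gray
      L gray
        A gray
          A→J: J is gray → back edge
Back edge closes the cycle J → H → M → L → A → J; its vertices are {A, H, J, L, M}.

A, H, J, L, M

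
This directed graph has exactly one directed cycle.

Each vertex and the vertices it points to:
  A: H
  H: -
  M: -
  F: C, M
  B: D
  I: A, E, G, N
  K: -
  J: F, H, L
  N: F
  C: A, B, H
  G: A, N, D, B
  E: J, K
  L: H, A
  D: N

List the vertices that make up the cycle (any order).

DFS with gray/black marking from F:
F gray
  C gray
    A gray
      H gray
      H black
    A black
    B gray
      D gray
        N gray
          N→F: F is gray → back edge
Back edge closes the cycle F → C → B → D → N → F; its vertices are {B, C, D, F, N}.

B, C, D, F, N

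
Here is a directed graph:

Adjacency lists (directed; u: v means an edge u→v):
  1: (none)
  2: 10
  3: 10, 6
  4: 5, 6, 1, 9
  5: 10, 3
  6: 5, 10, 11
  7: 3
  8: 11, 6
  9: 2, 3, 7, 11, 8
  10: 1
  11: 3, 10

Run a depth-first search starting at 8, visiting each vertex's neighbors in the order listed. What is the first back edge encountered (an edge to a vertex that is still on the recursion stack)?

5->3

DFS from 8 (visiting each vertex's neighbors in the order listed); mark gray on enter, black on exit:
8 gray
  11 gray
    3 gray
      10 gray
        1 gray
        1 black
      10 black
      6 gray
        5 gray
          5→10: 10 black — skip
          5→3: 3 is gray → back edge
First back edge: 5 → 3.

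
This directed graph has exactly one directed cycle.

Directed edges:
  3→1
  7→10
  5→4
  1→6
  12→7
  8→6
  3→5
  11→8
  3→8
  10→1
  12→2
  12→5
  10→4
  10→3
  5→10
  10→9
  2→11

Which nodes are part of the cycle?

3, 5, 10

DFS with gray/black marking from 5:
5 gray
  4 gray
  4 black
  10 gray
    1 gray
      6 gray
      6 black
    1 black
    9 gray
    9 black
    10→4: 4 black — skip
    3 gray
      3→5: 5 is gray → back edge
Back edge closes the cycle 5 → 10 → 3 → 5; its vertices are {3, 5, 10}.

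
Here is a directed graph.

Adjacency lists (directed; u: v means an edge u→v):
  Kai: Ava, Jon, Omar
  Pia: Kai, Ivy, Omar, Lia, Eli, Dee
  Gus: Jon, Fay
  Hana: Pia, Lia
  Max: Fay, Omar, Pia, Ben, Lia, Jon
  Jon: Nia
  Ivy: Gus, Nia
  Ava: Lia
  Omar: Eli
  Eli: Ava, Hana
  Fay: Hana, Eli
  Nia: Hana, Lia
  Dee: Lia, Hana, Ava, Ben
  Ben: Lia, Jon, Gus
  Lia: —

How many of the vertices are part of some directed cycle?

12

A vertex is on a directed cycle iff it belongs to a strongly connected component of size ≥ 2 (or has a self-loop).
The vertices on cycles are {Ben, Dee, Eli, Fay, Gus, Ivy, Jon, Kai, Nia, Pia, Hana, Omar} — 12 in total.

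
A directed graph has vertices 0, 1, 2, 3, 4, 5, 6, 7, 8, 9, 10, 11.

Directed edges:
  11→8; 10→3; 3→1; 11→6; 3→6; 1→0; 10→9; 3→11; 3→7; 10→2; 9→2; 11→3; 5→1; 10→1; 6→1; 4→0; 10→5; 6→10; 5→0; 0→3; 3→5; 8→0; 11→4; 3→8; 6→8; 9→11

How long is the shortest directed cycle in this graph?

2

For each vertex v, BFS finds the shortest path from v back to v.
The shortest such closed walk is 3 → 11 → 3, length 2.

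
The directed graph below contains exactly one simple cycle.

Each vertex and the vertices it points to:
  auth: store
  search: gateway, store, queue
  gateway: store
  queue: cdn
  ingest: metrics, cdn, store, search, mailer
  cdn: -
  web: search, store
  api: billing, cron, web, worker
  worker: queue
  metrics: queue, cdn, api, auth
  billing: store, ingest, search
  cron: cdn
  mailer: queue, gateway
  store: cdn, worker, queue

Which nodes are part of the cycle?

api, ingest, billing, metrics

DFS with gray/black marking from ingest:
ingest gray
  metrics gray
    queue gray
      cdn gray
      cdn black
    queue black
    metrics→cdn: cdn black — skip
    api gray
      billing gray
        store gray
          store→cdn: cdn black — skip
          worker gray
            worker→queue: queue black — skip
          worker black
          store→queue: queue black — skip
        store black
        billing→ingest: ingest is gray → back edge
Back edge closes the cycle ingest → metrics → api → billing → ingest; its vertices are {api, ingest, billing, metrics}.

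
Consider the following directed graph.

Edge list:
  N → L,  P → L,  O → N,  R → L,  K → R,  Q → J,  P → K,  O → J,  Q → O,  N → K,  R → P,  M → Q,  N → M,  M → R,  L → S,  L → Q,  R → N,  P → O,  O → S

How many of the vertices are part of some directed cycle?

A vertex is on a directed cycle iff it belongs to a strongly connected component of size ≥ 2 (or has a self-loop).
The vertices on cycles are {K, L, M, N, O, P, Q, R} — 8 in total.

8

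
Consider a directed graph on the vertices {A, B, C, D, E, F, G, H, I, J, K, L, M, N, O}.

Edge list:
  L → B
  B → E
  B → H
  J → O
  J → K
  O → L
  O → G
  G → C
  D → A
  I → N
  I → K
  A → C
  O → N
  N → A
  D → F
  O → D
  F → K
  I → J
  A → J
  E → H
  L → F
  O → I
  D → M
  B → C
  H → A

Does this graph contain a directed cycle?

Yes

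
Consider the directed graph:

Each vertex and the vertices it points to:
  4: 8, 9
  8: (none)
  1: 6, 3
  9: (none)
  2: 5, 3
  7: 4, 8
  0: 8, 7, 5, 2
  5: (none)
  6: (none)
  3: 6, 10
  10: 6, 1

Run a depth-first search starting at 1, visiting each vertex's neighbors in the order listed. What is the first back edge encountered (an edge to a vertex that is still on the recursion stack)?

10->1

DFS from 1 (visiting each vertex's neighbors in the order listed); mark gray on enter, black on exit:
1 gray
  6 gray
  6 black
  3 gray
    3→6: 6 black — skip
    10 gray
      10→6: 6 black — skip
      10→1: 1 is gray → back edge
First back edge: 10 → 1.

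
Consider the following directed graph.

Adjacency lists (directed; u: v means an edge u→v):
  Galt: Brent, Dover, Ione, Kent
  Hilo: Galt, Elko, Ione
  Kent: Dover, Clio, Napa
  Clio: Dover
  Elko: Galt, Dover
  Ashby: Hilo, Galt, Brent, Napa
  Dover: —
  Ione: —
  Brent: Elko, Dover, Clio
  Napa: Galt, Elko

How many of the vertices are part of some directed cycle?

5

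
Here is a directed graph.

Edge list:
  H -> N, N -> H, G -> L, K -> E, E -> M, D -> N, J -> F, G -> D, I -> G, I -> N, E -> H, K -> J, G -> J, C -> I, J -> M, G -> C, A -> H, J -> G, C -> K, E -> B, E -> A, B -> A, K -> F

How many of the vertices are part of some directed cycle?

A vertex is on a directed cycle iff it belongs to a strongly connected component of size ≥ 2 (or has a self-loop).
The vertices on cycles are {C, G, H, I, J, K, N} — 7 in total.

7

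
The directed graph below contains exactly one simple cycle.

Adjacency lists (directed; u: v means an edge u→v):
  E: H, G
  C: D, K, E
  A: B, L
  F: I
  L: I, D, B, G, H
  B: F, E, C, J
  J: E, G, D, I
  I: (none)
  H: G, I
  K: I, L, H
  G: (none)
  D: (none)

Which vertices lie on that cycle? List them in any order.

DFS with gray/black marking from B:
B gray
  F gray
    I gray
    I black
  F black
  E gray
    H gray
      G gray
      G black
      H→I: I black — skip
    H black
    E→G: G black — skip
  E black
  C gray
    D gray
    D black
    K gray
      K→I: I black — skip
      L gray
        L→I: I black — skip
        L→D: D black — skip
        L→B: B is gray → back edge
Back edge closes the cycle B → C → K → L → B; its vertices are {B, C, K, L}.

B, C, K, L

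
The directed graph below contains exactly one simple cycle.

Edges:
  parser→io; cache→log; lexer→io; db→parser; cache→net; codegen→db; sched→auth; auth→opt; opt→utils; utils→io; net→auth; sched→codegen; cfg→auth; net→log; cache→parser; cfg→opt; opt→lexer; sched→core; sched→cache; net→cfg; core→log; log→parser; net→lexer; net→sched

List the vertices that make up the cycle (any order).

net, cache, sched

DFS with gray/black marking from sched:
sched gray
  auth gray
    opt gray
      utils gray
        io gray
        io black
      utils black
      lexer gray
        lexer→io: io black — skip
      lexer black
    opt black
  auth black
  cache gray
    log gray
      parser gray
        parser→io: io black — skip
      parser black
    log black
    net gray
      net→auth: auth black — skip
      net→sched: sched is gray → back edge
Back edge closes the cycle sched → cache → net → sched; its vertices are {net, cache, sched}.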